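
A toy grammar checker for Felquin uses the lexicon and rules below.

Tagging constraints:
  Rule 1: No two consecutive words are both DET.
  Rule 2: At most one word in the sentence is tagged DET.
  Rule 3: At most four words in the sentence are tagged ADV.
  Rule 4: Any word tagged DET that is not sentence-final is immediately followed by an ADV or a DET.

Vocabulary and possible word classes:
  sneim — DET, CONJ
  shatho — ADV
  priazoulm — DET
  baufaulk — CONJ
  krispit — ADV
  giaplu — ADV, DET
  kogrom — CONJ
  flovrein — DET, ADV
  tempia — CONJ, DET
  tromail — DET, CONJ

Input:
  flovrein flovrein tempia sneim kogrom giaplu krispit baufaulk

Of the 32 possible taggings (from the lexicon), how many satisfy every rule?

Candidates per position — 1:flovrein {DET,ADV}; 2:flovrein {DET,ADV}; 3:tempia {CONJ,DET}; 4:sneim {DET,CONJ}; 5:kogrom {CONJ}; 6:giaplu {ADV,DET}; 7:krispit {ADV}; 8:baufaulk {CONJ}.
There are 32 candidate sequences in total.
The sequences that satisfy every rule: DET ADV CONJ CONJ CONJ ADV ADV CONJ; ADV ADV CONJ CONJ CONJ ADV ADV CONJ; ADV ADV CONJ CONJ CONJ DET ADV CONJ.
Count = 3.

3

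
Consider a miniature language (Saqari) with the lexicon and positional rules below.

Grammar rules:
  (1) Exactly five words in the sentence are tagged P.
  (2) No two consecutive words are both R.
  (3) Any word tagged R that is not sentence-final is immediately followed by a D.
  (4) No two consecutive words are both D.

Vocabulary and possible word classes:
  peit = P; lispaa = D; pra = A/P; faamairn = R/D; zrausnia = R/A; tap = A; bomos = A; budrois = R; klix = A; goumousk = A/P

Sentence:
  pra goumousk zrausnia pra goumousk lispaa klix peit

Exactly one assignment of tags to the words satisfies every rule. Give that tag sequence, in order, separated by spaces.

Candidates per position — 1:pra {A,P}; 2:goumousk {A,P}; 3:zrausnia {R,A}; 4:pra {A,P}; 5:goumousk {A,P}; 6:lispaa {D}; 7:klix {A}; 8:peit {P}.
If word 1 were A, no tagging could satisfy rule 1; so word 1 is P.
If word 2 were A, no tagging could satisfy rule 1; so word 2 is P.
If word 3 were R, no tagging could satisfy rule 3; so word 3 is A.
If word 4 were A, no tagging could satisfy rule 1; so word 4 is P.
If word 5 were A, no tagging could satisfy rule 1; so word 5 is P.
That leaves exactly one tagging: P P A P P D A P.
Checking: rule 1 ok; rule 2 ok; rule 3 ok; rule 4 ok.

P P A P P D A P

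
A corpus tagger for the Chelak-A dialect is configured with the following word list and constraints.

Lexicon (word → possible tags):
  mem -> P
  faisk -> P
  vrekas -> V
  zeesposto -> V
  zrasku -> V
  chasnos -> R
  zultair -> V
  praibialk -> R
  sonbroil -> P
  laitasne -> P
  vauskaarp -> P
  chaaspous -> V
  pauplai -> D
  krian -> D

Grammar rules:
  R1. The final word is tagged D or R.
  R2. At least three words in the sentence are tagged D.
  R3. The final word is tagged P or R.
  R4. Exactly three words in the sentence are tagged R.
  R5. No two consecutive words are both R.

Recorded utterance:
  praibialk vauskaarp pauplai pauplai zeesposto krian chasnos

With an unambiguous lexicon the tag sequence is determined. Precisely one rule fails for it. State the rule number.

Fixed tagging: R P D D V D R.
Applying the rules: R1 ✓, R2 ✓, R3 ✓, R4 ✗, R5 ✓.
Only rule 4 fails.

4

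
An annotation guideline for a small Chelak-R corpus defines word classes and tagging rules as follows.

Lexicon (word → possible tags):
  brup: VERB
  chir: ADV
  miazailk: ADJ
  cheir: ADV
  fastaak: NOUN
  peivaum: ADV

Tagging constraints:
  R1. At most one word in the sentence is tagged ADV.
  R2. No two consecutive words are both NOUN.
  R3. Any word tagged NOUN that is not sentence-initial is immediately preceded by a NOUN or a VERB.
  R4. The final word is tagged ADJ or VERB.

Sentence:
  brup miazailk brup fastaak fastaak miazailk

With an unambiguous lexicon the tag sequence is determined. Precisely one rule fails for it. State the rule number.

2

Fixed tagging: VERB ADJ VERB NOUN NOUN ADJ.
Rule check: R1 holds, R2 violated, R3 holds, R4 holds.
Only rule 2 fails.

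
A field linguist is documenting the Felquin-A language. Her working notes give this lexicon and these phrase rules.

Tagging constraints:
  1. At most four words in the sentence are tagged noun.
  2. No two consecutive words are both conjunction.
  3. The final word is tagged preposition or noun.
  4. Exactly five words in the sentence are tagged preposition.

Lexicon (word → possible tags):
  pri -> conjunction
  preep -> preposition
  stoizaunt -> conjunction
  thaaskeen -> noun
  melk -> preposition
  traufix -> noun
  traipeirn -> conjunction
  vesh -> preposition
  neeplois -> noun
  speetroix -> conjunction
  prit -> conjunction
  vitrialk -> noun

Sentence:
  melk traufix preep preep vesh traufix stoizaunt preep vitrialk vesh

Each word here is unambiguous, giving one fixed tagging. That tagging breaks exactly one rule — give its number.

Fixed tagging: preposition noun preposition preposition preposition noun conjunction preposition noun preposition.
Rule check: R1 pass, R2 pass, R3 pass, R4 fail.
Only rule 4 fails.

4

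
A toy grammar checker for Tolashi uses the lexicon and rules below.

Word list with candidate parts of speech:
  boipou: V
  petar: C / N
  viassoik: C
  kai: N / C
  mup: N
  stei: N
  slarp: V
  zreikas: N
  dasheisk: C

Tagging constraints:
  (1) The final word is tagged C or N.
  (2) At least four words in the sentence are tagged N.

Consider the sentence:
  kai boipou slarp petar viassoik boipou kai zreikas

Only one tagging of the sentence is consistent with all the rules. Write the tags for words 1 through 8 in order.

Candidates per position — 1:kai {N,C}; 2:boipou {V}; 3:slarp {V}; 4:petar {C,N}; 5:viassoik {C}; 6:boipou {V}; 7:kai {N,C}; 8:zreikas {N}.
If word 1 were C, no tagging could satisfy rule 2; so word 1 is N.
If word 4 were C, no tagging could satisfy rule 2; so word 4 is N.
If word 7 were C, no tagging could satisfy rule 2; so word 7 is N.
So the tagging must be: N V V N C V N N.
Check: rule 1 holds; rule 2 holds.

N V V N C V N N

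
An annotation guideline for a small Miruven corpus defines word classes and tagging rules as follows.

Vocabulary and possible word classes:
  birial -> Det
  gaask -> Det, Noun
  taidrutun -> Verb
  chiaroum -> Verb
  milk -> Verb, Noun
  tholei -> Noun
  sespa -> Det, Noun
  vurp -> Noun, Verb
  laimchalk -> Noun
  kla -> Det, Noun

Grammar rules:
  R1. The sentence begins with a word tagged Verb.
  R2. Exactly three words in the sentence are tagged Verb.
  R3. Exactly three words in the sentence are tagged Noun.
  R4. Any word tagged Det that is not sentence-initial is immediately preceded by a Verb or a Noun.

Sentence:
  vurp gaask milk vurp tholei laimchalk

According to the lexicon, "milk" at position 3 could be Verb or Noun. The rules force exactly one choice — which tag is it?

Candidates per position — 1:vurp {Noun,Verb}; 2:gaask {Det,Noun}; 3:milk {Verb,Noun}; 4:vurp {Noun,Verb}; 5:tholei {Noun}; 6:laimchalk {Noun}.
Word 1 cannot be Noun — rule 1 would then fail for every completion. It is Verb.
Word 3 cannot be Noun — rule 2 would then fail for every completion. It is Verb.
Word 4 cannot be Noun — rule 2 would then fail for every completion. It is Verb.
Word 2 cannot be Det — rule 3 would then fail for every completion. It is Noun.
So the tagging must be: Verb Noun Verb Verb Noun Noun.
Checking: rule 1 satisfied; rule 2 satisfied; rule 3 satisfied; rule 4 satisfied.

Verb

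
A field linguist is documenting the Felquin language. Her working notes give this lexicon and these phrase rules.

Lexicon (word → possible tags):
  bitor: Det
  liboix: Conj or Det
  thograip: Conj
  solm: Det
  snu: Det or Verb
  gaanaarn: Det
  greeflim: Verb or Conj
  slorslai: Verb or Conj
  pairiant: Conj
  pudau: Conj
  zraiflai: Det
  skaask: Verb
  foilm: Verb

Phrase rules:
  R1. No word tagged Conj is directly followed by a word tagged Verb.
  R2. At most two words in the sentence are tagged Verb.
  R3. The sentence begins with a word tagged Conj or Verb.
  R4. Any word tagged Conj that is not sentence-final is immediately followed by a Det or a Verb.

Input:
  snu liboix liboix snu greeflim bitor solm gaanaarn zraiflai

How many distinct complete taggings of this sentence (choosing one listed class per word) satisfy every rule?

8

Candidates per position — 1:snu {Det,Verb}; 2:liboix {Conj,Det}; 3:liboix {Conj,Det}; 4:snu {Det,Verb}; 5:greeflim {Verb,Conj}; 6:bitor {Det}; 7:solm {Det}; 8:gaanaarn {Det}; 9:zraiflai {Det}.
There are 32 candidate sequences in total.
Checking each against the rules leaves 8 sequences.
Count = 8.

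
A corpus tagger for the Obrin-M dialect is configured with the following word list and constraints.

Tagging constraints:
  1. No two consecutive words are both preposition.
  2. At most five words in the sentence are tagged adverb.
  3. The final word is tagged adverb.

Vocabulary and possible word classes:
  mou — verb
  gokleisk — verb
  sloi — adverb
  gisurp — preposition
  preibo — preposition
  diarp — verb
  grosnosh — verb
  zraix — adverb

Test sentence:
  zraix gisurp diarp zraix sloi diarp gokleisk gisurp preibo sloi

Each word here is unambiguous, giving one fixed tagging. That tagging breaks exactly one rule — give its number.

1

Fixed tagging: adverb preposition verb adverb adverb verb verb preposition preposition adverb.
Applying the rules: R1 ✗, R2 ✓, R3 ✓.
Only rule 1 fails.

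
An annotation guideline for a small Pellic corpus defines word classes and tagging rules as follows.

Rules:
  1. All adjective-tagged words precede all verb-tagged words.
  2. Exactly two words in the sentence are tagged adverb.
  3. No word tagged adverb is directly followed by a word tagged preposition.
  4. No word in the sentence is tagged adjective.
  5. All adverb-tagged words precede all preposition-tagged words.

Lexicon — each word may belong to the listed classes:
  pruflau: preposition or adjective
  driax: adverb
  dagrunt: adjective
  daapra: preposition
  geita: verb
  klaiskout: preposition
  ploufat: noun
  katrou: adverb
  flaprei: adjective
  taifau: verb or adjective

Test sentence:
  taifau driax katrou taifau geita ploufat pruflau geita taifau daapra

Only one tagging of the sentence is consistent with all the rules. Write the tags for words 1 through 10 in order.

Candidates per position — 1:taifau {verb,adjective}; 2:driax {adverb}; 3:katrou {adverb}; 4:taifau {verb,adjective}; 5:geita {verb}; 6:ploufat {noun}; 7:pruflau {preposition,adjective}; 8:geita {verb}; 9:taifau {verb,adjective}; 10:daapra {preposition}.
If word 1 were adjective, no tagging could satisfy rule 4; so word 1 is verb.
If word 4 were adjective, no tagging could satisfy rule 1; so word 4 is verb.
If word 7 were adjective, no tagging could satisfy rule 1; so word 7 is preposition.
If word 9 were adjective, no tagging could satisfy rule 1; so word 9 is verb.
So the tagging must be: verb adverb adverb verb verb noun preposition verb verb preposition.
Rule-by-rule: rule 1 ✓; rule 2 ✓; rule 3 ✓; rule 4 ✓; rule 5 ✓.

verb adverb adverb verb verb noun preposition verb verb preposition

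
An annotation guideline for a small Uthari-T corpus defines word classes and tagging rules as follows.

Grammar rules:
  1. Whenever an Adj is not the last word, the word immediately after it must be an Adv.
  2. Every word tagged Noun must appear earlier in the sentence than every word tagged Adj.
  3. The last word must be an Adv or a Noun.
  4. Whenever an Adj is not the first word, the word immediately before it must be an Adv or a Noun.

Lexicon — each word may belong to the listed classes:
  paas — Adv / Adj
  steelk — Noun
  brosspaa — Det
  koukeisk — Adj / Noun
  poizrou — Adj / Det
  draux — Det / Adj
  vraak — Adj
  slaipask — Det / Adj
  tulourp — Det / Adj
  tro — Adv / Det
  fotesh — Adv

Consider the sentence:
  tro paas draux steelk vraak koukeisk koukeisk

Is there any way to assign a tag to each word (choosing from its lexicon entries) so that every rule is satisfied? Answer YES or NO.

Candidates per position — 1:tro {Adv,Det}; 2:paas {Adv,Adj}; 3:draux {Det,Adj}; 4:steelk {Noun}; 5:vraak {Adj}; 6:koukeisk {Adj,Noun}; 7:koukeisk {Adj,Noun}.
Rule 1 cannot be satisfied by any choice of tags from the lexicon.
So there is no consistent tagging.

NO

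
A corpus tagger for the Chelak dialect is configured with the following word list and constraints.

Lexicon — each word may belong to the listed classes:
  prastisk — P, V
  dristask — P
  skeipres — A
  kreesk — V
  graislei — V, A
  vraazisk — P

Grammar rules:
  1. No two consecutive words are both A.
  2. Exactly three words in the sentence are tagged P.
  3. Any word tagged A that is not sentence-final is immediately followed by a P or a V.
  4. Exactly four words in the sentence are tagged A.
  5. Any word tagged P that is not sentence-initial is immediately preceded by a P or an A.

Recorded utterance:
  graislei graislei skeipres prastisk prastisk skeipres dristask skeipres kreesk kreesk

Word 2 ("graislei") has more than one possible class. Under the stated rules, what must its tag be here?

Candidates per position — 1:graislei {V,A}; 2:graislei {V,A}; 3:skeipres {A}; 4:prastisk {P,V}; 5:prastisk {P,V}; 6:skeipres {A}; 7:dristask {P}; 8:skeipres {A}; 9:kreesk {V}; 10:kreesk {V}.
Position 2: tagging it A would leave rule 1 unsatisfiable, so it must be V.
Position 4: tagging it V would leave rule 2 unsatisfiable, so it must be P.
Position 5: tagging it V would leave rule 2 unsatisfiable, so it must be P.
Position 1: tagging it V would leave rule 4 unsatisfiable, so it must be A.
That leaves exactly one tagging: A V A P P A P A V V.
Checking: rule 1 satisfied; rule 2 satisfied; rule 3 satisfied; rule 4 satisfied; rule 5 satisfied.

V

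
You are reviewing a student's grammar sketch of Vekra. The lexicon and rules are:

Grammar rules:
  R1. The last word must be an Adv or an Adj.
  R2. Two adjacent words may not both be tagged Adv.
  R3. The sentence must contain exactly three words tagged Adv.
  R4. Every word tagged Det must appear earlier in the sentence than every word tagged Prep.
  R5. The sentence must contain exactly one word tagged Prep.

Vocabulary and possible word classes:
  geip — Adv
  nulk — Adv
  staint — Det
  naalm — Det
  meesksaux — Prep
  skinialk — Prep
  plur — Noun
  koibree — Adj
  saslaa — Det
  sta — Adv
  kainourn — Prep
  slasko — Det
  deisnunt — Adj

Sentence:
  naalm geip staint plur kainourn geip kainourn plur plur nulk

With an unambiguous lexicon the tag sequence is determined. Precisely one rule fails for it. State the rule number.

Fixed tagging: Det Adv Det Noun Prep Adv Prep Noun Noun Adv.
Rule check: R1 ✓, R2 ✓, R3 ✓, R4 ✓, R5 ✗.
Only rule 5 fails.

5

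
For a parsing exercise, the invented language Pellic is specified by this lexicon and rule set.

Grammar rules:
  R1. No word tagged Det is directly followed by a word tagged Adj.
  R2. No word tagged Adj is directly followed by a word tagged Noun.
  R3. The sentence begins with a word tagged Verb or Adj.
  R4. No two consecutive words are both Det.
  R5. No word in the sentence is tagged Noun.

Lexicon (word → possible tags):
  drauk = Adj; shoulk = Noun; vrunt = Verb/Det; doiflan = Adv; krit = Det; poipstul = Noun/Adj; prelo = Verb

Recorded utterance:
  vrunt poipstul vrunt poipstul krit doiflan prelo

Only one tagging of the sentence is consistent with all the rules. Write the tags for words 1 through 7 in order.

Candidates per position — 1:vrunt {Verb,Det}; 2:poipstul {Noun,Adj}; 3:vrunt {Verb,Det}; 4:poipstul {Noun,Adj}; 5:krit {Det}; 6:doiflan {Adv}; 7:prelo {Verb}.
Position 1: Det is ruled out by rule 3; that leaves Verb.
Position 2: Noun is ruled out by rule 5; that leaves Adj.
Position 4: Noun is ruled out by rule 5; that leaves Adj.
Position 3: Det is ruled out by rule 1; that leaves Verb.
The only consistent sequence is: Verb Adj Verb Adj Det Adv Verb.
Rule-by-rule: rule 1 ✓; rule 2 ✓; rule 3 ✓; rule 4 ✓; rule 5 ✓.

Verb Adj Verb Adj Det Adv Verb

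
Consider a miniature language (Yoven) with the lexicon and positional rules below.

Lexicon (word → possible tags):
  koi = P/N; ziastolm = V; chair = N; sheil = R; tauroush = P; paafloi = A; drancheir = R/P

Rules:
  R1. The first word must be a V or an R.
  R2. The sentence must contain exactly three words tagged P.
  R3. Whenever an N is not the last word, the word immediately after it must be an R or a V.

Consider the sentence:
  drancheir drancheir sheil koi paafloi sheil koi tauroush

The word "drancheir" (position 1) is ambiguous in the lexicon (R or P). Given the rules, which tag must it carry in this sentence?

Candidates per position — 1:drancheir {R,P}; 2:drancheir {R,P}; 3:sheil {R}; 4:koi {P,N}; 5:paafloi {A}; 6:sheil {R}; 7:koi {P,N}; 8:tauroush {P}.
Position 1: P is ruled out by rule 1; that leaves R.
Position 4: N is ruled out by rule 3; that leaves P.
Position 7: N is ruled out by rule 3; that leaves P.
Position 2: P is ruled out by rule 2; that leaves R.
The only consistent sequence is: R R R P A R P P.
Verifying each rule — rule 1 ✓; rule 2 ✓; rule 3 ✓.

R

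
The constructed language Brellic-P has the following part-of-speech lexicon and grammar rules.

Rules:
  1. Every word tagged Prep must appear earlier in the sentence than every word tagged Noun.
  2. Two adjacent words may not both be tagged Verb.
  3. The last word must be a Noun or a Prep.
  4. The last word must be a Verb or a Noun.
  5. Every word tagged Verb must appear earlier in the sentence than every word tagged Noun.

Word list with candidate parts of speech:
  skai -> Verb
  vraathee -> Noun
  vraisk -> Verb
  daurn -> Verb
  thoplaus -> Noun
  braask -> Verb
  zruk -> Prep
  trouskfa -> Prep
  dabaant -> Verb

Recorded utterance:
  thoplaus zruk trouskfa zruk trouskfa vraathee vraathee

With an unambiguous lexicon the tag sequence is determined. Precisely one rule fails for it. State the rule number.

1

Fixed tagging: Noun Prep Prep Prep Prep Noun Noun.
Applying the rules: R1 ✗, R2 ✓, R3 ✓, R4 ✓, R5 ✓.
Only rule 1 fails.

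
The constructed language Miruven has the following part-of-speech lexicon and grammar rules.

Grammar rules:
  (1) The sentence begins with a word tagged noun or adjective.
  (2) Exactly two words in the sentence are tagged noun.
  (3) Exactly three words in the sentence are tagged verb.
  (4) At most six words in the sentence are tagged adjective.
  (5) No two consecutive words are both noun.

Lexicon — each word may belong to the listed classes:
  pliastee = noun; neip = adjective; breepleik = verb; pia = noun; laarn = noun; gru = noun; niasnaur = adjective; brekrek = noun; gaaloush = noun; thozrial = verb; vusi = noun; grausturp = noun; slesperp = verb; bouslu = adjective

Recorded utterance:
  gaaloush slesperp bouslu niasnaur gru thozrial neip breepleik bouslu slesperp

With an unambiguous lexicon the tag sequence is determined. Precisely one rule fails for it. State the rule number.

3

Fixed tagging: noun verb adjective adjective noun verb adjective verb adjective verb.
Applying the rules: R1 holds, R2 holds, R3 violated, R4 holds, R5 holds.
Only rule 3 fails.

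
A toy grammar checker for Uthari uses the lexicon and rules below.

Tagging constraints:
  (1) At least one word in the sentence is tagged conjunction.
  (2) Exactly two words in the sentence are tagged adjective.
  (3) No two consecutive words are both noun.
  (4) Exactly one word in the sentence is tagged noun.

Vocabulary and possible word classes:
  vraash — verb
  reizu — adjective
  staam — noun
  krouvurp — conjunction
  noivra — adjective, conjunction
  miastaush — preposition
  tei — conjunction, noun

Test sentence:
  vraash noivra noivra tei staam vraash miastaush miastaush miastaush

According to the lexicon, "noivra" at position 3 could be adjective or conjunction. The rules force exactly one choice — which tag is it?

adjective

Candidates per position — 1:vraash {verb}; 2:noivra {adjective,conjunction}; 3:noivra {adjective,conjunction}; 4:tei {conjunction,noun}; 5:staam {noun}; 6:vraash {verb}; 7:miastaush {preposition}; 8:miastaush {preposition}; 9:miastaush {preposition}.
Position 2: tagging it conjunction would leave rule 2 unsatisfiable, so it must be adjective.
Position 3: tagging it conjunction would leave rule 2 unsatisfiable, so it must be adjective.
Position 4: tagging it noun would leave rule 1 unsatisfiable, so it must be conjunction.
The only consistent sequence is: verb adjective adjective conjunction noun verb preposition preposition preposition.
Check: rule 1 satisfied; rule 2 satisfied; rule 3 satisfied; rule 4 satisfied.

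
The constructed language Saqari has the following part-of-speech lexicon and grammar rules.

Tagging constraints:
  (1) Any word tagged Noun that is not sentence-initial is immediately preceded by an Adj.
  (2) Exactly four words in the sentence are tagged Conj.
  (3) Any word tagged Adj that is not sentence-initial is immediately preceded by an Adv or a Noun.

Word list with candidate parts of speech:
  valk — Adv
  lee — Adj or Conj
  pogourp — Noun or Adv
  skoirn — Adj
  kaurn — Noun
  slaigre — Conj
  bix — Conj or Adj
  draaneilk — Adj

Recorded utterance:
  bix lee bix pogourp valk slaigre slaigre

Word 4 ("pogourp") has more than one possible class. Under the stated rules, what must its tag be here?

Candidates per position — 1:bix {Conj,Adj}; 2:lee {Adj,Conj}; 3:bix {Conj,Adj}; 4:pogourp {Noun,Adv}; 5:valk {Adv}; 6:slaigre {Conj}; 7:slaigre {Conj}.
Position 2: Adj is ruled out by rule 3; that leaves Conj.
Position 3: Adj is ruled out by rule 3; that leaves Conj.
Position 4: Noun is ruled out by rule 1; that leaves Adv.
Position 1: Conj is ruled out by rule 2; that leaves Adj.
The unique satisfying tagging is: Adj Conj Conj Adv Adv Conj Conj.
Verifying each rule — rule 1 ✓; rule 2 ✓; rule 3 ✓.

Adv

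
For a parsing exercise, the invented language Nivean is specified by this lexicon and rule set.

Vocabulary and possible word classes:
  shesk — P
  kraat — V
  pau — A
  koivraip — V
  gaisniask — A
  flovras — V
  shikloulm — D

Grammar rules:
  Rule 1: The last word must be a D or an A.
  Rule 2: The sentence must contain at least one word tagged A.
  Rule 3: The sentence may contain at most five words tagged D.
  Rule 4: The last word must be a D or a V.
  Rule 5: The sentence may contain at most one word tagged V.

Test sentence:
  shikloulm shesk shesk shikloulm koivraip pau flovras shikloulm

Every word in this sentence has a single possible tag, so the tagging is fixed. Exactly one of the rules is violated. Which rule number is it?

Fixed tagging: D P P D V A V D.
Applying the rules: R1 pass, R2 pass, R3 pass, R4 pass, R5 fail.
Only rule 5 fails.

5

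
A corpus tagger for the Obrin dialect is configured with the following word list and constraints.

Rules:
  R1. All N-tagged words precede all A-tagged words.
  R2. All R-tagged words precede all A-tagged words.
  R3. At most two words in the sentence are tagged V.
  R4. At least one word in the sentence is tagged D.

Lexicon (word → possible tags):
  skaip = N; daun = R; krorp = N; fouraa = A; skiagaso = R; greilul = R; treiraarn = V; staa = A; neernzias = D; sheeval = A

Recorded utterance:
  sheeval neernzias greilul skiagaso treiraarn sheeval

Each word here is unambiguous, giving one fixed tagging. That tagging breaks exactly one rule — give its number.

2

Fixed tagging: A D R R V A.
Checking each rule: R1 pass, R2 fail, R3 pass, R4 pass.
Only rule 2 fails.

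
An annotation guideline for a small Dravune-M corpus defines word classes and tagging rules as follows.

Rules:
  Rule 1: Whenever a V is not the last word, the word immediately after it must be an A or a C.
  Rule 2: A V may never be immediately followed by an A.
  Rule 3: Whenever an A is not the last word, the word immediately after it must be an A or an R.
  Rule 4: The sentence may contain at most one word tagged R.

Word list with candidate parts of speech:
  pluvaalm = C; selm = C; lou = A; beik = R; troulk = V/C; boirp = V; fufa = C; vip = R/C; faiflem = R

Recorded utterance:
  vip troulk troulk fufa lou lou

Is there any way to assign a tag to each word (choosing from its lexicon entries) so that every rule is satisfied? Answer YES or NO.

Candidates per position — 1:vip {R,C}; 2:troulk {V,C}; 3:troulk {V,C}; 4:fufa {C}; 5:lou {A}; 6:lou {A}.
One satisfying assignment: C V C C A A.
Check: rule 1 ok; rule 2 ok; rule 3 ok; rule 4 ok.

YES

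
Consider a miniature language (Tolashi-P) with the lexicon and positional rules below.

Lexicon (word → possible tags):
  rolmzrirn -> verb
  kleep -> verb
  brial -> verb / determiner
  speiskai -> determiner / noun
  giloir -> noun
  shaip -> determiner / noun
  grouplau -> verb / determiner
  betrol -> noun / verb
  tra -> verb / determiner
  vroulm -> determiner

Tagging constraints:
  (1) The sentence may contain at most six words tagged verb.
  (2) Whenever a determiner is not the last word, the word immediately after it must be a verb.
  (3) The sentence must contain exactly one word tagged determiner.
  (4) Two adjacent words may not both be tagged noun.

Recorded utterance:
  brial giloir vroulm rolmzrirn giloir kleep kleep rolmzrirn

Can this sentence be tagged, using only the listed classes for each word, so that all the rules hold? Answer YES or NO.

Candidates per position — 1:brial {verb,determiner}; 2:giloir {noun}; 3:vroulm {determiner}; 4:rolmzrirn {verb}; 5:giloir {noun}; 6:kleep {verb}; 7:kleep {verb}; 8:rolmzrirn {verb}.
One satisfying assignment: verb noun determiner verb noun verb verb verb.
Rule-by-rule: rule 1 satisfied; rule 2 satisfied; rule 3 satisfied; rule 4 satisfied.

YES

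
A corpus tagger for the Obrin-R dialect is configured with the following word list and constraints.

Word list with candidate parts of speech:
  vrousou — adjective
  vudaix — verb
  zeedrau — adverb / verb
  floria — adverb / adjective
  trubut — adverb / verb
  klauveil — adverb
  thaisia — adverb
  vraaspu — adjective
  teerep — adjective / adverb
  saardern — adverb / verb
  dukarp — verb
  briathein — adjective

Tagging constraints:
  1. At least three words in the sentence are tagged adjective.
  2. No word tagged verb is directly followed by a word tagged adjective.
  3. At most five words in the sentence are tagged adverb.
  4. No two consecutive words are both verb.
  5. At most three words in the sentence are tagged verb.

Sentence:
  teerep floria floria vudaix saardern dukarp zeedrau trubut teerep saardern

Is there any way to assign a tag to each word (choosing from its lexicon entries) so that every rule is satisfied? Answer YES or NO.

YES

Candidates per position — 1:teerep {adjective,adverb}; 2:floria {adverb,adjective}; 3:floria {adverb,adjective}; 4:vudaix {verb}; 5:saardern {adverb,verb}; 6:dukarp {verb}; 7:zeedrau {adverb,verb}; 8:trubut {adverb,verb}; 9:teerep {adjective,adverb}; 10:saardern {adverb,verb}.
One satisfying assignment: adjective adjective adjective verb adverb verb adverb adverb adverb adverb.
Rule-by-rule: rule 1 ✓; rule 2 ✓; rule 3 ✓; rule 4 ✓; rule 5 ✓.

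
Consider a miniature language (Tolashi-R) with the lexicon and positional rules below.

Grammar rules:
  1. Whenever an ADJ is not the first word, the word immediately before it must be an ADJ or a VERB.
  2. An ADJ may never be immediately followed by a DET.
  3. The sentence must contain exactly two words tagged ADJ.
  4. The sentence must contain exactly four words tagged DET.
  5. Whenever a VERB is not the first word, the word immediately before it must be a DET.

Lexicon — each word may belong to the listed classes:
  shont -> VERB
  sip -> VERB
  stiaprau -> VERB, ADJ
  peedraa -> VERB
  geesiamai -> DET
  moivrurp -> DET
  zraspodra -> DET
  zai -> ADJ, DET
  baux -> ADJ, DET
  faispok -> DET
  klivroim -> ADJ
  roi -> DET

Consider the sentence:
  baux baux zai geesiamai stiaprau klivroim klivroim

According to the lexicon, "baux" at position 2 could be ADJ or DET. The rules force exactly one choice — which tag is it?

DET

Candidates per position — 1:baux {ADJ,DET}; 2:baux {ADJ,DET}; 3:zai {ADJ,DET}; 4:geesiamai {DET}; 5:stiaprau {VERB,ADJ}; 6:klivroim {ADJ}; 7:klivroim {ADJ}.
Position 1: ADJ is ruled out by rule 2; that leaves DET.
Position 2: ADJ is ruled out by rule 1; that leaves DET.
Position 3: ADJ is ruled out by rule 1; that leaves DET.
Position 5: ADJ is ruled out by rule 1; that leaves VERB.
The unique satisfying tagging is: DET DET DET DET VERB ADJ ADJ.
Check: rule 1 ok; rule 2 ok; rule 3 ok; rule 4 ok; rule 5 ok.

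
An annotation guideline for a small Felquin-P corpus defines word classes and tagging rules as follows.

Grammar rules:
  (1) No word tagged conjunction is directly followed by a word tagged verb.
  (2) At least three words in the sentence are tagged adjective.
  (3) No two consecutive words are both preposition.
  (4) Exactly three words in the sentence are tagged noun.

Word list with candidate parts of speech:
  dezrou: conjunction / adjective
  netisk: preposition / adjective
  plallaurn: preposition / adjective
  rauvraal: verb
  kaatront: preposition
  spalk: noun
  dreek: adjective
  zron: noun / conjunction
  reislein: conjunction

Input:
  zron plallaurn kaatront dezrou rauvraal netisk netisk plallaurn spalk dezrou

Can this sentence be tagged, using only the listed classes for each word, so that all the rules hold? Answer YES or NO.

NO

Candidates per position — 1:zron {noun,conjunction}; 2:plallaurn {preposition,adjective}; 3:kaatront {preposition}; 4:dezrou {conjunction,adjective}; 5:rauvraal {verb}; 6:netisk {preposition,adjective}; 7:netisk {preposition,adjective}; 8:plallaurn {preposition,adjective}; 9:spalk {noun}; 10:dezrou {conjunction,adjective}.
Rule 4 cannot be satisfied by any choice of tags from the lexicon.
So there is no consistent tagging.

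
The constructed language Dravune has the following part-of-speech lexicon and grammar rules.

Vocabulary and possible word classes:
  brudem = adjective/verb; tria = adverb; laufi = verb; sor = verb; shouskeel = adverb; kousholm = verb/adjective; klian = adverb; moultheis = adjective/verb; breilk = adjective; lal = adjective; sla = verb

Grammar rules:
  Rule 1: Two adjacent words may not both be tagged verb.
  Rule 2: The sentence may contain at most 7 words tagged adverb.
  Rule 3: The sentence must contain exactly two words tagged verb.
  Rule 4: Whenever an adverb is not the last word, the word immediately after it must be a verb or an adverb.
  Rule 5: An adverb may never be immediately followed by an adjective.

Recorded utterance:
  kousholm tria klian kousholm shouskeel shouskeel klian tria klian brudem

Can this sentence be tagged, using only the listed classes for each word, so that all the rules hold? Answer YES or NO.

YES

Candidates per position — 1:kousholm {verb,adjective}; 2:tria {adverb}; 3:klian {adverb}; 4:kousholm {verb,adjective}; 5:shouskeel {adverb}; 6:shouskeel {adverb}; 7:klian {adverb}; 8:tria {adverb}; 9:klian {adverb}; 10:brudem {adjective,verb}.
One satisfying assignment: adjective adverb adverb verb adverb adverb adverb adverb adverb verb.
Check: rule 1 holds; rule 2 holds; rule 3 holds; rule 4 holds; rule 5 holds.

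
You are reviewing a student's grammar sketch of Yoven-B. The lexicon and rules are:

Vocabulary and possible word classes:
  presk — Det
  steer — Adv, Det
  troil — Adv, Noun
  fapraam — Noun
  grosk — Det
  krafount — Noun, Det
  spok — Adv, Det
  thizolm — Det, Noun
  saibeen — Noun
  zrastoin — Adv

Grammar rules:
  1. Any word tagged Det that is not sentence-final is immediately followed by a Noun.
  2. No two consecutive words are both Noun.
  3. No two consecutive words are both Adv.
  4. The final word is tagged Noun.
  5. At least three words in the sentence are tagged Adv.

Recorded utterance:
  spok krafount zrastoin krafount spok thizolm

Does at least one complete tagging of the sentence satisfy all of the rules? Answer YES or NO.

YES

Candidates per position — 1:spok {Adv,Det}; 2:krafount {Noun,Det}; 3:zrastoin {Adv}; 4:krafount {Noun,Det}; 5:spok {Adv,Det}; 6:thizolm {Det,Noun}.
One satisfying assignment: Adv Noun Adv Noun Adv Noun.
Checking: rule 1 ok; rule 2 ok; rule 3 ok; rule 4 ok; rule 5 ok.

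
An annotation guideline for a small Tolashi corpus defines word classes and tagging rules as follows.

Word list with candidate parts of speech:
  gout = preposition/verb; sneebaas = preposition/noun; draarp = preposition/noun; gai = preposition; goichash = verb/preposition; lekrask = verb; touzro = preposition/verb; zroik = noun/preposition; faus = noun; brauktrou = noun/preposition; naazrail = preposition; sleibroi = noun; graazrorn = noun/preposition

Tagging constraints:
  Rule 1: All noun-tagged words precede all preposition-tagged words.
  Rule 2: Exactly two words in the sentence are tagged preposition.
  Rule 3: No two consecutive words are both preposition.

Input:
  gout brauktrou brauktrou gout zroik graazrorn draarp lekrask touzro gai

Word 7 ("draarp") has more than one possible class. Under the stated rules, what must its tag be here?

preposition

Candidates per position — 1:gout {preposition,verb}; 2:brauktrou {noun,preposition}; 3:brauktrou {noun,preposition}; 4:gout {preposition,verb}; 5:zroik {noun,preposition}; 6:graazrorn {noun,preposition}; 7:draarp {preposition,noun}; 8:lekrask {verb}; 9:touzro {preposition,verb}; 10:gai {preposition}.
At position 9, choosing preposition makes rule 3 impossible to satisfy; hence verb.
Position 7: the remaining choice is settled jointly with positions 1, 2, 3, 4, 5, 6 — only preposition at position 7 is part of a tagging that satisfies every rule.
So the tagging must be: verb noun noun verb noun noun preposition verb verb preposition.
Rule-by-rule: rule 1 holds; rule 2 holds; rule 3 holds.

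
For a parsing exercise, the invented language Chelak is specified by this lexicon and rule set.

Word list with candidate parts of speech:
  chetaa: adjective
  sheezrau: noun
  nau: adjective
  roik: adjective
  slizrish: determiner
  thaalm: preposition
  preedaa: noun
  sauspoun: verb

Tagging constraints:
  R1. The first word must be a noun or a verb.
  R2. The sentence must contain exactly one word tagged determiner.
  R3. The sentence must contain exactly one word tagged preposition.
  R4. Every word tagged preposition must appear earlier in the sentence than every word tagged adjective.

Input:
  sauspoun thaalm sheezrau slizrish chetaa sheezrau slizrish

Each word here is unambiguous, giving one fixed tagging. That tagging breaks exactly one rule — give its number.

Fixed tagging: verb preposition noun determiner adjective noun determiner.
Applying the rules: R1 ✓, R2 ✗, R3 ✓, R4 ✓.
Only rule 2 fails.

2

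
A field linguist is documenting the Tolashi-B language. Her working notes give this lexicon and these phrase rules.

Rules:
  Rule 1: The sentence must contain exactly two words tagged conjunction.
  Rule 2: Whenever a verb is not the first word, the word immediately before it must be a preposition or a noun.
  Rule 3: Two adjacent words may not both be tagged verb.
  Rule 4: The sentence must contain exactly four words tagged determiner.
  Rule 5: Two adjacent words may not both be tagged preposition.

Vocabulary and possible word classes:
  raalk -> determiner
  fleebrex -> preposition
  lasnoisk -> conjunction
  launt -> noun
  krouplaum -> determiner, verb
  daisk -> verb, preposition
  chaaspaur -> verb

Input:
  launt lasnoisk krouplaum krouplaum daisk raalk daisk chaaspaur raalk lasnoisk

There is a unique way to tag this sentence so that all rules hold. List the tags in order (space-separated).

noun conjunction determiner determiner preposition determiner preposition verb determiner conjunction

Candidates per position — 1:launt {noun}; 2:lasnoisk {conjunction}; 3:krouplaum {determiner,verb}; 4:krouplaum {determiner,verb}; 5:daisk {verb,preposition}; 6:raalk {determiner}; 7:daisk {verb,preposition}; 8:chaaspaur {verb}; 9:raalk {determiner}; 10:lasnoisk {conjunction}.
At position 3, choosing verb makes rule 2 impossible to satisfy; hence determiner.
At position 4, choosing verb makes rule 2 impossible to satisfy; hence determiner.
At position 5, choosing verb makes rule 2 impossible to satisfy; hence preposition.
At position 7, choosing verb makes rule 2 impossible to satisfy; hence preposition.
So the tagging must be: noun conjunction determiner determiner preposition determiner preposition verb determiner conjunction.
Rule-by-rule: rule 1 satisfied; rule 2 satisfied; rule 3 satisfied; rule 4 satisfied; rule 5 satisfied.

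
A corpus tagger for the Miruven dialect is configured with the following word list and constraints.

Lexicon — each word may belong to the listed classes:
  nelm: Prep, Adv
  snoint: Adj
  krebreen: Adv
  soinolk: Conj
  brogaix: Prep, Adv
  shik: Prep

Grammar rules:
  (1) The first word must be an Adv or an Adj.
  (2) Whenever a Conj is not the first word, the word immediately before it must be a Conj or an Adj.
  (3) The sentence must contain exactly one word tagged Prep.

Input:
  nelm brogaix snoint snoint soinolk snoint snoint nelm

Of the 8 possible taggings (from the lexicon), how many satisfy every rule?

Candidates per position — 1:nelm {Prep,Adv}; 2:brogaix {Prep,Adv}; 3:snoint {Adj}; 4:snoint {Adj}; 5:soinolk {Conj}; 6:snoint {Adj}; 7:snoint {Adj}; 8:nelm {Prep,Adv}.
There are 8 candidate sequences in total.
The sequences that satisfy every rule: Adv Prep Adj Adj Conj Adj Adj Adv; Adv Adv Adj Adj Conj Adj Adj Prep.
Count = 2.

2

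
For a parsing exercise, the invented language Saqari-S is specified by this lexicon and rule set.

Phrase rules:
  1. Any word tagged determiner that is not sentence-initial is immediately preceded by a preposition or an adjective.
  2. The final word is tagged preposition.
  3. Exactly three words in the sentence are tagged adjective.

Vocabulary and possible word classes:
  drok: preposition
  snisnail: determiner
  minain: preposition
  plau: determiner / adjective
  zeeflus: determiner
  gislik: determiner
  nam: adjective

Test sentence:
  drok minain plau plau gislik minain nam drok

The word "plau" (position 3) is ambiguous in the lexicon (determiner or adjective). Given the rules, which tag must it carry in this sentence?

adjective

Candidates per position — 1:drok {preposition}; 2:minain {preposition}; 3:plau {determiner,adjective}; 4:plau {determiner,adjective}; 5:gislik {determiner}; 6:minain {preposition}; 7:nam {adjective}; 8:drok {preposition}.
Position 3: determiner is ruled out by rule 3; that leaves adjective.
Position 4: determiner is ruled out by rule 1; that leaves adjective.
The only consistent sequence is: preposition preposition adjective adjective determiner preposition adjective preposition.
Verifying each rule — rule 1 holds; rule 2 holds; rule 3 holds.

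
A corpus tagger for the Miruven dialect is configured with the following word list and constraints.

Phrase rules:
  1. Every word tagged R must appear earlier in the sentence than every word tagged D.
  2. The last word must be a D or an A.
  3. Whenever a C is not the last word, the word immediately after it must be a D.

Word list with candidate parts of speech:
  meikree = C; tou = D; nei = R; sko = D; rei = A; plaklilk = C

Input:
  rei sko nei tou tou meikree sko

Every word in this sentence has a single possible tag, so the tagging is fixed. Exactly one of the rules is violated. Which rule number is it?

Fixed tagging: A D R D D C D.
Applying the rules: R1 ✗, R2 ✓, R3 ✓.
Only rule 1 fails.

1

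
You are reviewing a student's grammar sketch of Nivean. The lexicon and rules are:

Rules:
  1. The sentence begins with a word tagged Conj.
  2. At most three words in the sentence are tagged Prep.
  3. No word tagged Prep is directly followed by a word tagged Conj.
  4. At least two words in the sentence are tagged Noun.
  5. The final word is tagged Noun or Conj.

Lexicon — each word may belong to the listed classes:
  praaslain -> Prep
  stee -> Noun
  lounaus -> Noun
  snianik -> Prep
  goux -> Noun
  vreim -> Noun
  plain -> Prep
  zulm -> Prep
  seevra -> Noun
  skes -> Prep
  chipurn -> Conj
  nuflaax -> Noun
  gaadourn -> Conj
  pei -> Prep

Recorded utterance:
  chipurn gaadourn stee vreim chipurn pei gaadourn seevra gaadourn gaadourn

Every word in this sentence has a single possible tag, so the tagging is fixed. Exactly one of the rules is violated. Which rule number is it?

Fixed tagging: Conj Conj Noun Noun Conj Prep Conj Noun Conj Conj.
Applying the rules: R1 pass, R2 pass, R3 fail, R4 pass, R5 pass.
Only rule 3 fails.

3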